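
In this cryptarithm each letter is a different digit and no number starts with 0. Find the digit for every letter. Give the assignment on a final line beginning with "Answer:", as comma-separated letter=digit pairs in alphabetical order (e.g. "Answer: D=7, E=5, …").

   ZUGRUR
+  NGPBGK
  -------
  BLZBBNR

Step 1. [B] adding two 6-digit numbers gives at most 6+1 digits, and here it does — B is that final carry and must be 1. So B=1.
Step 2. [col 1: R + K ≡ R (mod 10)] from column 1 (nothing yet, carry-in 0, digits 1 already taken and all letters distinct): K must equal 0. So K=0.
Step 3. [col 1: R + K ≡ R (mod 10)] several values work for R in column 1 (R + K ≡ R (mod 10), carry-in 0); try R=9, so R=9.
Step 4. [col 2: U + G ≡ N (mod 10)] several values work for U in column 2 (U + G ≡ N (mod 10), carry-in 0); try U=8 ⇒ U=8.
Step 5. [col 2: U + G ≡ N (mod 10)] several values work for N in column 2 (U + G ≡ N (mod 10), carry-in 0); try N=5 ⇒ N=5.
Step 6. [col 2: U + G ≡ N (mod 10)] in column 2 we have U+G≡N with carry-in 0; given U=8, N=5 and digits 0,1,5,8,9 already taken and all letters distinct, that pins G to 7, so G=7.
Step 7. [col 4: G + P ≡ B (mod 10)] in column 4 we have G+P≡B with carry-in 1; given G=7, B=1 and digits 0,1,5,7,8,9 already taken and all letters distinct, that pins P to 3 ⇒ P=3.
Step 8. [col 5: U + G ≡ Z (mod 10)] from column 5 (U=8, G=7, carry-in 1, digits 0,1,3,5,7,8,9 already taken and all letters distinct): Z must equal 6 ⇒ Z=6.
Step 9. [col 6: Z + N ≡ L (mod 10)] column 6 reads Z+N+carry(1)=L with Z=6, N=5; with digits 0,1,3,5,6,7,8,9 already taken and all letters distinct, the only value for L is 2, so L=2.

Answer: B=1, G=7, K=0, L=2, N=5, P=3, R=9, U=8, Z=6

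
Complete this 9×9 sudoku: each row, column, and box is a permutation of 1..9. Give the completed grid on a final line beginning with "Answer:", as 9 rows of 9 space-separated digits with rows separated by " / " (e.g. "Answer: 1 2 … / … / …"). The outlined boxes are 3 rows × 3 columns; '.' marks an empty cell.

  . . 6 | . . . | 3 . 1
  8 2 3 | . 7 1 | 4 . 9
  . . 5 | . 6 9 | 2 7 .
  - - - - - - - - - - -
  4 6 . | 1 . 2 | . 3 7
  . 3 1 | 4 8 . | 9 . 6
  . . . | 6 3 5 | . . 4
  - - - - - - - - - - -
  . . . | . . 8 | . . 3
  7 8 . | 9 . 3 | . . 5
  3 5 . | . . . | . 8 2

Step 1. [r9c3∈{4,9}] in row 9, 9 fits only at r9c3. So r9c3=9.
Step 2. [r1c8∈{5}] r1c8 is down to just 5, so r1c8=5.
Step 3. [r7c1∈{1,2,6}] in col 1, 6 fits only at r7c1. So r7c1=6.
Step 4. [r7c2∈{1,4}] across box 7, 1 lands solely at r7c2 ⇒ r7c2=1.
Step 5. [r9c4∈{7}] only 7 remains possible at r9c4 ⇒ r9c4=7.
Step 6. [r7c5∈{2,4,5}] 5 has one home in col 5: r7c5. So r7c5=5.
Step 7. [r1c2∈{4,7,9}] across row 1, 7 lands solely at r1c2, so r1c2=7.
Step 8. [r7c4∈{2}] r7c4 has the single candidate 2, so r7c4=2.
Step 9. [r9c6∈{4,6}] across col 6, 6 lands solely at r9c6, so r9c6=6.
Step 10. [r9c7∈{1}] r9c7 has the single candidate 1 ⇒ r9c7=1.
Step 11. [r4c3∈{8}] nothing but 8 survives at r4c3, so r4c3=8.
Step 12. [r9c5∈{4}] r9c5 is down to just 4 ⇒ r9c5=4.
Step 13. [r7c3∈{4}] r7c3's peers cover all but 4. So r7c3=4.
Step 14. [r5c8∈{2}] r5c8 has the single candidate 2. So r5c8=2.
Step 15. [r6c1∈{2,9}] r6c1 is the only open cell in col 1 admitting 2, so r6c1=2.
Step 16. [r3c4∈{3,8}] in row 3, 3 fits only at r3c4 ⇒ r3c4=3.
Step 17. [r2c8∈{6}] r2c8's peers cover all but 6. So r2c8=6.
Step 18. [r2c4∈{5}] r2c4 has the single candidate 5. So r2c4=5.
Step 19. [r6c8∈{1}] only 1 remains possible at r6c8. So r6c8=1.
Step 20. [r6c3∈{7}] nothing but 7 survives at r6c3 ⇒ r6c3=7.
Step 21. [r3c2∈{4}] only 4 remains possible at r3c2. So r3c2=4.
Step 22. [r8c5∈{1}] nothing but 1 survives at r8c5. So r8c5=1.
Step 23. [r5c1∈{5}] r5c1 has the single candidate 5 ⇒ r5c1=5.
Step 24. [r6c2∈{9}] r6c2 has the single candidate 9. So r6c2=9.
Step 25. [r1c6∈{4}] r1c6 is down to just 4 ⇒ r1c6=4.
Step 26. [r7c8∈{9}] r7c8's peers cover all but 9 ⇒ r7c8=9.
Step 27. [r8c7∈{6}] r8c7 is down to just 6 ⇒ r8c7=6.
Step 28. [r4c7∈{5}] r4c7 is down to just 5, so r4c7=5.
Step 29. [r3c9∈{8}] r3c9's peers cover all but 8. So r3c9=8.
Step 30. [r6c7∈{8}] r6c7 is down to just 8. So r6c7=8.
Step 31. [r4c5∈{9}] r4c5's peers cover all but 9 ⇒ r4c5=9.
Step 32. [r8c8∈{4}] r8c8 is down to just 4. So r8c8=4.
Step 33. [r5c6∈{7}] nothing but 7 survives at r5c6. So r5c6=7.
Step 34. [r7c7∈{7}] r7c7 is down to just 7 ⇒ r7c7=7.
Step 35. [r3c1∈{1}] r3c1 is down to just 1, so r3c1=1.
Step 36. [r1c4∈{8}] r1c4's peers cover all but 8. So r1c4=8.
Step 37. [r1c1∈{9}] only 9 remains possible at r1c1 ⇒ r1c1=9.
Step 38. [r1c5∈{2}] r1c5's peers cover all but 2. So r1c5=2.
Step 39. [r8c3∈{2}] r8c3 has the single candidate 2 ⇒ r8c3=2.

Answer: 9 7 6 8 2 4 3 5 1 / 8 2 3 5 7 1 4 6 9 / 1 4 5 3 6 9 2 7 8 / 4 6 8 1 9 2 5 3 7 / 5 3 1 4 8 7 9 2 6 / 2 9 7 6 3 5 8 1 4 / 6 1 4 2 5 8 7 9 3 / 7 8 2 9 1 3 6 4 5 / 3 5 9 7 4 6 1 8 2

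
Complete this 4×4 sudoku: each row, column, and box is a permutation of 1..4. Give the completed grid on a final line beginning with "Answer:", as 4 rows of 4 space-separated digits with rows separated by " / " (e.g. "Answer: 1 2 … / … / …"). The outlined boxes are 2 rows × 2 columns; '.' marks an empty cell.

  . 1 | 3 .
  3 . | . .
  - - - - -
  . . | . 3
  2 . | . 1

Step 1. [r3c2∈{4}] nothing but 4 survives at r3c2 ⇒ r3c2=4.
Step 2. [r1c4∈{2,4}] 2 has one home in row 1: r1c4, so r1c4=2.
Step 3. [r2c3∈{1,4}] row 2 places 1 nowhere but r2c3. So r2c3=1.
Step 4. [r1c1∈{4}] r1c1's peers cover all but 4, so r1c1=4.
Step 5. [r4c2∈{3}] r4c2 has the single candidate 3 ⇒ r4c2=3.
Step 6. [r4c3∈{4}] r4c3's peers cover all but 4, so r4c3=4.
Step 7. [r2c4∈{4}] r2c4 is down to just 4. So r2c4=4.
Step 8. [r3c1∈{1}] r3c1's peers cover all but 1, so r3c1=1.
Step 9. [r3c3∈{2}] r3c3 has the single candidate 2 ⇒ r3c3=2.
Step 10. [r2c2∈{2}] only 2 remains possible at r2c2, so r2c2=2.

Answer: 4 1 3 2 / 3 2 1 4 / 1 4 2 3 / 2 3 4 1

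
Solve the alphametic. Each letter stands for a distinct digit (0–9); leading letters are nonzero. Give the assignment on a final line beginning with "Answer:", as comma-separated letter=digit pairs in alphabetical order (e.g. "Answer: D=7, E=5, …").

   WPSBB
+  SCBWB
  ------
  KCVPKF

Step 1. [K] adding two 5-digit numbers gives at most 5+1 digits, and here it does — K is that final carry and must be 1. So K=1.
Step 2. [col 1: B + B ≡ F (mod 10)] B=4 is one option consistent with column 1 (B + B ≡ F (mod 10), carry-in 0) — take it ⇒ B=4.
Step 3. [col 1: B + B ≡ F (mod 10)] column 1 reads B+B+carry(0)=F with B=4; with digits 1,4 already taken and all letters distinct, the only value for F is 8, so F=8.
Step 4. [col 2: B + W ≡ K (mod 10)] column 2: given B=4, K=1, carry-in 0, and digits 1,4,8 already taken and all letters distinct, B+W≡K (mod 10) forces W=7. So W=7.
Step 5. [col 3: S + B ≡ P (mod 10)] several values work for S in column 3 (S + B ≡ P (mod 10), carry-in 1); try S=5 ⇒ S=5.
Step 6. [col 3: S + B ≡ P (mod 10)] column 3: given S=5, B=4, carry-in 1, and digits 1,4,5,7,8 already taken and all letters distinct, S+B≡P (mod 10) forces P=0, so P=0.
Step 7. [col 4: P + C ≡ V (mod 10)] column 4 reads P+C+carry(1)=V with P=0; with digits 0,1,4,5,7,8 already taken and all letters distinct, the only value for V is 3. So V=3.
Step 8. [col 4: P + C ≡ V (mod 10)] column 4: given P=0, V=3, carry-in 1, and digits 0,1,3,4,5,7,8 already taken and all letters distinct, P+C≡V (mod 10) forces C=2. So C=2.

Answer: B=4, C=2, F=8, K=1, P=0, S=5, V=3, W=7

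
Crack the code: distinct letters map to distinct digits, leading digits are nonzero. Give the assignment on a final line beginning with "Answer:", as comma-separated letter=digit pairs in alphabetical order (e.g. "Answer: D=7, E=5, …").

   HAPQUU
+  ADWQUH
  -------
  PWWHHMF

Step 1. [col 1: U + H ≡ F (mod 10)] column 1 (U + H ≡ F (mod 10), carry-in 0) doesn't pin U yet; pick U=4 and continue, so U=4.
Step 2. [col 1: U + H ≡ F (mod 10)] F=0 is one option consistent with column 1 (U + H ≡ F (mod 10), carry-in 0) — take it. So F=0.
Step 3. [col 1: U + H ≡ F (mod 10)] column 1 reads U+H+carry(0)=F with U=4, F=0; with digits 0,4 already taken and all letters distinct, the only value for H is 6 ⇒ H=6.
Step 4. [col 2: U + U ≡ M (mod 10)] from column 2 (U=4, carry-in 1, digits 0,4,6 already taken and all letters distinct): M must equal 9, so M=9.
Step 5. [P] adding two 6-digit numbers gives at most 6+1 digits, and here it does — P is that final carry and must be 1 ⇒ P=1.
Step 6. [col 3: Q + Q ≡ H (mod 10)] Q=3 is one option consistent with column 3 (Q + Q ≡ H (mod 10), carry-in 0) — take it ⇒ Q=3.
Step 7. [col 4: P + W ≡ H (mod 10)] in column 4 we have P+W≡H with carry-in 0; given P=1, H=6 and digits 0,1,3,4,6,9 already taken and all letters distinct, that pins W to 5 ⇒ W=5.
Step 8. [col 5: A + D ≡ W (mod 10)] A=8 is one option consistent with column 5 (A + D ≡ W (mod 10), carry-in 0) — take it, so A=8.
Step 9. [col 5: A + D ≡ W (mod 10)] column 5 reads A+D+carry(0)=W with A=8, W=5; with digits 0,1,3,4,5,6,8,9 already taken and all letters distinct, the only value for D is 7, so D=7.

Answer: A=8, D=7, F=0, H=6, M=9, P=1, Q=3, U=4, W=5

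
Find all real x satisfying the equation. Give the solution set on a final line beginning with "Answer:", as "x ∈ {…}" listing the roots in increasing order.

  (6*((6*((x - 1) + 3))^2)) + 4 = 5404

Step 1. [(6*((6*((x - 1) + 3))^2)) + 4 = 5404] 4 comes off first (subtract 4), so sub: 6*((6*((x - 1) + 3))^2) = 5400.
Step 2. [6*((6*((x - 1) + 3))^2) = 5400] 6 out front; divide by 6 ⇒ div: (6*((x - 1) + 3))^2 = 900.
Step 3. [(6*((x - 1) + 3))^2 = 900] 900 ≥ 0, LHS is (·)² — take ±√, so sqrt: 6*((x - 1) + 3) = 30 or -30.
Step 4. [6*((x - 1) + 3) = 30 or -30] 6·(inner) — divide through by 6. So div: (x - 1) + 3 = 5 or -5.
Step 5. [(x - 1) + 3 = 5 or -5] +3 is outermost — subtract 3 both sides. So sub: x - 1 = 2 or -8.
Step 6. [x - 1 = 2 or -8] 1 comes off first (add 1) ⇒ sub: x = 3 or -7.

Answer: x ∈ {-7, 3}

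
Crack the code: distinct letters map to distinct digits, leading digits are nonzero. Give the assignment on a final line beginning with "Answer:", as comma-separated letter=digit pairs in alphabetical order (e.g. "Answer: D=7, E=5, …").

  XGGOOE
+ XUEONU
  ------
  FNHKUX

Step 1. [col 1: E + U ≡ X (mod 10)] E=3 is one option consistent with column 1 (E + U ≡ X (mod 10), carry-in 0) — take it. So E=3.
Step 2. [col 1: E + U ≡ X (mod 10)] U=1 is one option consistent with column 1 (E + U ≡ X (mod 10), carry-in 0) — take it ⇒ U=1.
Step 3. [col 1: E + U ≡ X (mod 10)] column 1: given E=3, U=1, carry-in 0, and digits 1,3 already taken and all letters distinct, E+U≡X (mod 10) forces X=4. So X=4.
Step 4. [col 2: O + N ≡ U (mod 10)] column 2 (O + N ≡ U (mod 10), carry-in 0) doesn't pin N yet; pick N=9 and continue, so N=9.
Step 5. [col 2: O + N ≡ U (mod 10)] column 2 reads O+N+carry(0)=U with N=9, U=1; with digits 1,3,4,9 already taken and all letters distinct, the only value for O is 2, so O=2.
Step 6. [col 3: O + O ≡ K (mod 10)] from column 3 (O=2, carry-in 1, digits 1,2,3,4,9 already taken and all letters distinct): K must equal 5. So K=5.
Step 7. [col 4: G + E ≡ H (mod 10)] from column 4 (E=3, carry-in 0, digits 1,2,3,4,5,9 already taken and all letters distinct): H must equal 0 ⇒ H=0.
Step 8. [col 4: G + E ≡ H (mod 10)] column 4 reads G+E+carry(0)=H with E=3, H=0; with digits 0,1,2,3,4,5,9 already taken and all letters distinct, the only value for G is 7, so G=7.
Step 9. [col 6: X + X ≡ F (mod 10)] column 6 reads X+X+carry(0)=F with X=4; with digits 0,1,2,3,4,5,7,9 already taken and all letters distinct, the only value for F is 8. So F=8.

Answer: E=3, F=8, G=7, H=0, K=5, N=9, O=2, U=1, X=4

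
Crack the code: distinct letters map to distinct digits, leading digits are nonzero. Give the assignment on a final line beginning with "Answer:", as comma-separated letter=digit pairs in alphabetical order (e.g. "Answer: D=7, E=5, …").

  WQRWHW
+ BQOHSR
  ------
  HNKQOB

Step 1. [col 1: W + R ≡ B (mod 10)] W=2 is one option consistent with column 1 (W + R ≡ B (mod 10), carry-in 0) — take it ⇒ W=2.
Step 2. [col 1: W + R ≡ B (mod 10)] no forcing yet in column 1 (carry-in 0); R=4 is free and consistent — try it ⇒ R=4.
Step 3. [col 1: W + R ≡ B (mod 10)] column 1 reads W+R+carry(0)=B with W=2, R=4; with digits 2,4 already taken and all letters distinct, the only value for B is 6. So B=6.
Step 4. [col 2: H + S ≡ O (mod 10)] O=5 is one option consistent with column 2 (H + S ≡ O (mod 10), carry-in 0) — take it ⇒ O=5.
Step 5. [col 2: H + S ≡ O (mod 10)] S=7 is one option consistent with column 2 (H + S ≡ O (mod 10), carry-in 0) — take it. So S=7.
Step 6. [col 2: H + S ≡ O (mod 10)] column 2 reads H+S+carry(0)=O with S=7, O=5; with digits 2,4,5,6,7 already taken and all letters distinct, the only value for H is 8 ⇒ H=8.
Step 7. [col 3: W + H ≡ Q (mod 10)] column 3 reads W+H+carry(1)=Q with W=2, H=8; with digits 2,4,5,6,7,8 already taken and all letters distinct, the only value for Q is 1 ⇒ Q=1.
Step 8. [col 4: R + O ≡ K (mod 10)] from column 4 (R=4, O=5, carry-in 1, digits 1,2,4,5,6,7,8 already taken and all letters distinct): K must equal 0 ⇒ K=0.
Step 9. [col 5: Q + Q ≡ N (mod 10)] from column 5 (Q=1, carry-in 1, digits 0,1,2,4,5,6,7,8 already taken and all letters distinct): N must equal 3. So N=3.

Answer: B=6, H=8, K=0, N=3, O=5, Q=1, R=4, S=7, W=2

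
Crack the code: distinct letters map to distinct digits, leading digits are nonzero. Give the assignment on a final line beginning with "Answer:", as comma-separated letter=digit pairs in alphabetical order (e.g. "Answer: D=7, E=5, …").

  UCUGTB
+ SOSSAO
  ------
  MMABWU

Step 1. [col 1: B + O ≡ U (mod 10)] B=5 is one option consistent with column 1 (B + O ≡ U (mod 10), carry-in 0) — take it. So B=5.
Step 2. [col 1: B + O ≡ U (mod 10)] several values work for U in column 1 (B + O ≡ U (mod 10), carry-in 0); try U=1. So U=1.
Step 3. [col 1: B + O ≡ U (mod 10)] from column 1 (B=5, U=1, carry-in 0, digits 1,5 already taken and all letters distinct): O must equal 6. So O=6.
Step 4. [col 2: T + A ≡ W (mod 10)] no forcing yet in column 2 (carry-in 1); A=0 is free and consistent — try it, so A=0.
Step 5. [col 2: T + A ≡ W (mod 10)] column 2 (T + A ≡ W (mod 10), carry-in 1) doesn't pin W yet; pick W=4 and continue. So W=4.
Step 6. [col 2: T + A ≡ W (mod 10)] in column 2 we have T+A≡W with carry-in 1; given A=0, W=4 and digits 0,1,4,5,6 already taken and all letters distinct, that pins T to 3. So T=3.
Step 7. [col 3: G + S ≡ B (mod 10)] G=7 is one option consistent with column 3 (G + S ≡ B (mod 10), carry-in 0) — take it ⇒ G=7.
Step 8. [col 3: G + S ≡ B (mod 10)] in column 3 we have G+S≡B with carry-in 0; given G=7, B=5 and digits 0,1,3,4,5,6,7 already taken and all letters distinct, that pins S to 8 ⇒ S=8.
Step 9. [col 5: C + O ≡ M (mod 10)] in column 5 we have C+O≡M with carry-in 1; given O=6 and digits 0,1,3,4,5,6,7,8 already taken and all letters distinct, that pins C to 2 ⇒ C=2.
Step 10. [col 5: C + O ≡ M (mod 10)] in column 5 we have C+O≡M with carry-in 1; given C=2, O=6 and digits 0,1,2,3,4,5,6,7,8 already taken and all letters distinct, that pins M to 9 ⇒ M=9.

Answer: A=0, B=5, C=2, G=7, M=9, O=6, S=8, T=3, U=1, W=4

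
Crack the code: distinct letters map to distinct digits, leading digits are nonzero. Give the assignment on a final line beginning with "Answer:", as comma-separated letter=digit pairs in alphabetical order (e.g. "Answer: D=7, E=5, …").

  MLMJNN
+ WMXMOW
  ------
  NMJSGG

Step 1. [col 1: N + W ≡ G (mod 10)] column 1 (N + W ≡ G (mod 10), carry-in 0) doesn't pin N yet; pick N=8 and continue, so N=8.
Step 2. [col 1: N + W ≡ G (mod 10)] several values work for G in column 1 (N + W ≡ G (mod 10), carry-in 0); try G=1. So G=1.
Step 3. [col 1: N + W ≡ G (mod 10)] in column 1 we have N+W≡G with carry-in 0; given N=8, G=1 and digits 1,8 already taken and all letters distinct, that pins W to 3 ⇒ W=3.
Step 4. [col 2: N + O ≡ G (mod 10)] column 2 reads N+O+carry(1)=G with N=8, G=1; with digits 1,3,8 already taken and all letters distinct, the only value for O is 2. So O=2.
Step 5. [col 3: J + M ≡ S (mod 10)] no forcing yet in column 3 (carry-in 1); M=4 is free and consistent — try it, so M=4.
Step 6. [col 3: J + M ≡ S (mod 10)] several values work for J in column 3 (J + M ≡ S (mod 10), carry-in 1); try J=0 ⇒ J=0.
Step 7. [col 3: J + M ≡ S (mod 10)] column 3 reads J+M+carry(1)=S with J=0, M=4; with digits 0,1,2,3,4,8 already taken and all letters distinct, the only value for S is 5. So S=5.
Step 8. [col 4: M + X ≡ J (mod 10)] column 4: given M=4, J=0, carry-in 0, and digits 0,1,2,3,4,5,8 already taken and all letters distinct, M+X≡J (mod 10) forces X=6, so X=6.
Step 9. [col 5: L + M ≡ M (mod 10)] in column 5 we have L+M≡M with carry-in 1; given M=4 and digits 0,1,2,3,4,5,6,8 already taken and all letters distinct, that pins L to 9. So L=9.

Answer: G=1, J=0, L=9, M=4, N=8, O=2, S=5, W=3, X=6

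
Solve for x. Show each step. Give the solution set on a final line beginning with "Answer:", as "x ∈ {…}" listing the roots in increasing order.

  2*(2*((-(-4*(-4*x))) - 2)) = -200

Step 1. [2*(2*((-(-4*(-4*x))) - 2)) = -200] LHS = 2·(…); ÷2 both sides ⇒ div: 2*((-(-4*(-4*x))) - 2) = -100.
Step 2. [2*((-(-4*(-4*x))) - 2) = -100] divide by the outer 2. So div: (-(-4*(-4*x))) - 2 = -50.
Step 3. [(-(-4*(-4*x))) - 2 = -50] 2 comes off first (add 2). So sub: -(-4*(-4*x)) = -48.
Step 4. [-(-4*(-4*x)) = -48] flip signs both sides. So neg: -4*(-4*x) = 48.
Step 5. [-4*(-4*x) = 48] LHS = -4·(…); ÷-4 both sides. So div: -4*x = -12.
Step 6. [-4*x = -12] leading coefficient -4: divide by -4, so div: x = 3.

Answer: x ∈ {3}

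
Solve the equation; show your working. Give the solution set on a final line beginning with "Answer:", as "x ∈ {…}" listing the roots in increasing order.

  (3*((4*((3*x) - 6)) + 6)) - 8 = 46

Step 1. [(3*((4*((3*x) - 6)) + 6)) - 8 = 46] -8 is outermost — add 8 both sides. So sub: 3*((4*((3*x) - 6)) + 6) = 54.
Step 2. [3*((4*((3*x) - 6)) + 6) = 54] LHS = 3·(…); ÷3 both sides ⇒ div: (4*((3*x) - 6)) + 6 = 18.
Step 3. [(4*((3*x) - 6)) + 6 = 18] +6 is outermost — subtract 6 both sides, so sub: 4*((3*x) - 6) = 12.
Step 4. [4*((3*x) - 6) = 12] leading coefficient 4: divide by 4, so div: (3*x) - 6 = 3.
Step 5. [(3*x) - 6 = 3] 3 divides every term; factor it out, so factor: x - 2 = 1.
Step 6. [x - 2 = 1] the outer -2 inverts by adding 2. So sub: x = 3.

Answer: x ∈ {3}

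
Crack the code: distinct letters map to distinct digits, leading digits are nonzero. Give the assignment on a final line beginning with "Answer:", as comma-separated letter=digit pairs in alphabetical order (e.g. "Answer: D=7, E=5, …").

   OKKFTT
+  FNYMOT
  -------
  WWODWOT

Step 1. [W] adding two 6-digit numbers gives at most 6+1 digits, and here it does — W is that final carry and must be 1. So W=1.
Step 2. [col 1: T + T ≡ T (mod 10)] column 1 reads T+T+carry(0)=T with nothing yet; with digits 1 already taken and all letters distinct, the only value for T is 0 ⇒ T=0.
Step 3. [col 2: T + O ≡ O (mod 10)] column 2 (T + O ≡ O (mod 10), carry-in 0) doesn't pin O yet; pick O=2 and continue, so O=2.
Step 4. [col 3: F + M ≡ W (mod 10)] no forcing yet in column 3 (carry-in 0); M=3 is free and consistent — try it. So M=3.
Step 5. [col 3: F + M ≡ W (mod 10)] column 3: given M=3, W=1, carry-in 0, and digits 0,1,2,3 already taken and all letters distinct, F+M≡W (mod 10) forces F=8, so F=8.
Step 6. [col 4: K + Y ≡ D (mod 10)] column 4 reads K+Y+carry(1)=D with nothing yet; with digits 0,1,2,3,8 already taken and all letters distinct, the only value for D is 4. So D=4.
Step 7. [col 4: K + Y ≡ D (mod 10)] column 4 (K + Y ≡ D (mod 10), carry-in 1) doesn't pin Y yet; pick Y=7 and continue ⇒ Y=7.
Step 8. [col 4: K + Y ≡ D (mod 10)] in column 4 we have K+Y≡D with carry-in 1; given Y=7, D=4 and digits 0,1,2,3,4,7,8 already taken and all letters distinct, that pins K to 6. So K=6.
Step 9. [col 5: K + N ≡ O (mod 10)] column 5 reads K+N+carry(1)=O with K=6, O=2; with digits 0,1,2,3,4,6,7,8 already taken and all letters distinct, the only value for N is 5, so N=5.

Answer: D=4, F=8, K=6, M=3, N=5, O=2, T=0, W=1, Y=7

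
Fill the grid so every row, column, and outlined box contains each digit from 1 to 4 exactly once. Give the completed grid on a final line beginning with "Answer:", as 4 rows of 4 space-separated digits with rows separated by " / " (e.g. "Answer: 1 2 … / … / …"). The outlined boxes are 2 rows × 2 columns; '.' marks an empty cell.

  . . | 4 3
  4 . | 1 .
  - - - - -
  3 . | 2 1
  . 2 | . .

Step 1. [r1c2∈{1}] only 1 remains possible at r1c2 ⇒ r1c2=1.
Step 2. [r4c3∈{3}] nothing but 3 survives at r4c3 ⇒ r4c3=3.
Step 3. [r2c4∈{2}] only 2 remains possible at r2c4 ⇒ r2c4=2.
Step 4. [r3c2∈{4}] r3c2 has the single candidate 4, so r3c2=4.
Step 5. [r4c1∈{1}] nothing but 1 survives at r4c1, so r4c1=1.
Step 6. [r1c1∈{2}] r1c1 has the single candidate 2. So r1c1=2.
Step 7. [r4c4∈{4}] r4c4's peers cover all but 4. So r4c4=4.
Step 8. [r2c2∈{3}] only 3 remains possible at r2c2 ⇒ r2c2=3.

Answer: 2 1 4 3 / 4 3 1 2 / 3 4 2 1 / 1 2 3 4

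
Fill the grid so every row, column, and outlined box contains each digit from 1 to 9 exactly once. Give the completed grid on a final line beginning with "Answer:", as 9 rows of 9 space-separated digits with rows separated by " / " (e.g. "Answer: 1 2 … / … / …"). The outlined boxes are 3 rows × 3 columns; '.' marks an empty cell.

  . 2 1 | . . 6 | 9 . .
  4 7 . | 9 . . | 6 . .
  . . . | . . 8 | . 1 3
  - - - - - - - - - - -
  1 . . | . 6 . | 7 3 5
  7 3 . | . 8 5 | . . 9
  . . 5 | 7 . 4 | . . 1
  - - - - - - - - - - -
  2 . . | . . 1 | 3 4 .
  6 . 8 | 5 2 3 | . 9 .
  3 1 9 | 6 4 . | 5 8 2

Step 1. [r1c9∈{4,7,8}] col 9 places 4 nowhere but r1c9, so r1c9=4.
Step 2. [r3c7∈{2}] only 2 remains possible at r3c7. So r3c7=2.
Step 3. [r4c2∈{4,8,9}] in row 4, 8 fits only at r4c2. So r4c2=8.
Step 4. [r3c5∈{5,7}] row 3 places 7 nowhere but r3c5. So r3c5=7.
Step 5. [r6c1∈{9}] nothing but 9 survives at r6c1. So r6c1=9.
Step 6. [r6c2∈{6}] nothing but 6 survives at r6c2, so r6c2=6.
Step 7. [r4c4∈{2}] nothing but 2 survives at r4c4. So r4c4=2.
Step 8. [r2c5∈{1,3,5}] across row 2, 1 lands solely at r2c5, so r2c5=1.
Step 9. [r1c5∈{3,5}] 5 has one home in col 5: r1c5. So r1c5=5.
Step 10. [r5c3∈{2,4}] across col 3, 2 lands solely at r5c3 ⇒ r5c3=2.
Step 11. [r8c9∈{7}] only 7 remains possible at r8c9, so r8c9=7.
Step 12. [r3c2∈{5,9}] in row 3, 9 fits only at r3c2 ⇒ r3c2=9.
Step 13. [r7c9∈{6}] only 6 remains possible at r7c9, so r7c9=6.
Step 14. [r7c3∈{7}] r7c3 has the single candidate 7. So r7c3=7.
Step 15. [r8c2∈{4}] r8c2 has the single candidate 4 ⇒ r8c2=4.
Step 16. [r1c8∈{7}] r1c8 is down to just 7, so r1c8=7.
Step 17. [r6c8∈{2}] nothing but 2 survives at r6c8. So r6c8=2.
Step 18. [r9c6∈{7}] nothing but 7 survives at r9c6 ⇒ r9c6=7.
Step 19. [r3c3∈{6}] r3c3 is down to just 6, so r3c3=6.
Step 20. [r4c3∈{4}] r4c3's peers cover all but 4. So r4c3=4.
Step 21. [r1c4∈{3}] nothing but 3 survives at r1c4, so r1c4=3.
Step 22. [r5c8∈{6}] r5c8's peers cover all but 6 ⇒ r5c8=6.
Step 23. [r7c2∈{5}] r7c2 is down to just 5. So r7c2=5.
Step 24. [r3c1∈{5}] nothing but 5 survives at r3c1. So r3c1=5.
Step 25. [r1c1∈{8}] r1c1 is down to just 8 ⇒ r1c1=8.
Step 26. [r6c7∈{8}] only 8 remains possible at r6c7, so r6c7=8.
Step 27. [r6c5∈{3}] r6c5 has the single candidate 3, so r6c5=3.
Step 28. [r7c5∈{9}] r7c5 has the single candidate 9, so r7c5=9.
Step 29. [r2c6∈{2}] r2c6 has the single candidate 2 ⇒ r2c6=2.
Step 30. [r5c4∈{1}] r5c4 is down to just 1 ⇒ r5c4=1.
Step 31. [r2c8∈{5}] r2c8 is down to just 5 ⇒ r2c8=5.
Step 32. [r8c7∈{1}] r8c7's peers cover all but 1, so r8c7=1.
Step 33. [r4c6∈{9}] only 9 remains possible at r4c6 ⇒ r4c6=9.
Step 34. [r2c3∈{3}] r2c3 has the single candidate 3 ⇒ r2c3=3.
Step 35. [r7c4∈{8}] r7c4's peers cover all but 8, so r7c4=8.
Step 36. [r2c9∈{8}] only 8 remains possible at r2c9 ⇒ r2c9=8.
Step 37. [r3c4∈{4}] nothing but 4 survives at r3c4. So r3c4=4.
Step 38. [r5c7∈{4}] r5c7 is down to just 4, so r5c7=4.

Answer: 8 2 1 3 5 6 9 7 4 / 4 7 3 9 1 2 6 5 8 / 5 9 6 4 7 8 2 1 3 / 1 8 4 2 6 9 7 3 5 / 7 3 2 1 8 5 4 6 9 / 9 6 5 7 3 4 8 2 1 / 2 5 7 8 9 1 3 4 6 / 6 4 8 5 2 3 1 9 7 / 3 1 9 6 4 7 5 8 2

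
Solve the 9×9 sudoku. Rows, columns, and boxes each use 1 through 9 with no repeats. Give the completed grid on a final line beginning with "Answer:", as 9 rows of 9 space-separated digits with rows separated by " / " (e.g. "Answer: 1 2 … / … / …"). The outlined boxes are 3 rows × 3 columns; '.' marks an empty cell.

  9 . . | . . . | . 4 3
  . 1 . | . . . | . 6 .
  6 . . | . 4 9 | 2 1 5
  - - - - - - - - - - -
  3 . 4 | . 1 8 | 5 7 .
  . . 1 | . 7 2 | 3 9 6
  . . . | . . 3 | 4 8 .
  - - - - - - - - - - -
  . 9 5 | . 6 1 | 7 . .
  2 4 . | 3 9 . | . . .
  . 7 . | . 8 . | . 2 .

Step 1. [r2c9∈{7,8,9}] 7 has one home in col 9: r2c9, so r2c9=7.
Step 2. [r2c6∈{5}] r2c6's peers cover all but 5. So r2c6=5.
Step 3. [r1c7∈{8}] only 8 remains possible at r1c7, so r1c7=8.
Step 4. [r1c5∈{2}] r1c5's peers cover all but 2, so r1c5=2.
Step 5. [r1c3∈{7}] r1c3 is down to just 7. So r1c3=7.
Step 6. [r7c1∈{8}] only 8 remains possible at r7c1. So r7c1=8.
Step 7. [r6c5∈{5}] r6c5 has the single candidate 5 ⇒ r6c5=5.
Step 8. [r6c9∈{1,2}] row 6 places 1 nowhere but r6c9. So r6c9=1.
Step 9. [r3c2∈{3,8}] col 2 places 3 nowhere but r3c2 ⇒ r3c2=3.
Step 10. [r6c3∈{2,6,9}] in col 3, 9 fits only at r6c3 ⇒ r6c3=9.
Step 11. [r6c4∈{6}] r6c4's peers cover all but 6, so r6c4=6.
Step 12. [r9c6∈{4}] r9c6 is down to just 4 ⇒ r9c6=4.
Step 13. [r3c3∈{8}] r3c3 is down to just 8. So r3c3=8.
Step 14. [r8c7∈{1,6}] r8c7 is the only open cell in row 8 admitting 1 ⇒ r8c7=1.
Step 15. [r9c7∈{6,9}] in col 7, 6 fits only at r9c7, so r9c7=6.
Step 16. [r5c2∈{5,8}] r5c2 is the only open cell in row 5 admitting 8. So r5c2=8.
Step 17. [r4c2∈{2,6}] across row 4, 6 lands solely at r4c2. So r4c2=6.
Step 18. [r8c8∈{5}] nothing but 5 survives at r8c8 ⇒ r8c8=5.
Step 19. [r8c9∈{8}] only 8 remains possible at r8c9. So r8c9=8.
Step 20. [r2c1∈{4}] r2c1 is down to just 4, so r2c1=4.
Step 21. [r6c2∈{2}] r6c2's peers cover all but 2 ⇒ r6c2=2.
Step 22. [r9c4∈{5}] nothing but 5 survives at r9c4, so r9c4=5.
Step 23. [r2c4∈{8}] only 8 remains possible at r2c4 ⇒ r2c4=8.
Step 24. [r1c4∈{1}] only 1 remains possible at r1c4, so r1c4=1.
Step 25. [r5c1∈{5}] r5c1 is down to just 5, so r5c1=5.
Step 26. [r9c9∈{9}] only 9 remains possible at r9c9. So r9c9=9.
Step 27. [r7c4∈{2}] r7c4's peers cover all but 2, so r7c4=2.
Step 28. [r8c3∈{6}] nothing but 6 survives at r8c3, so r8c3=6.
Step 29. [r1c2∈{5}] r1c2 is down to just 5. So r1c2=5.
Step 30. [r5c4∈{4}] r5c4 is down to just 4 ⇒ r5c4=4.
Step 31. [r1c6∈{6}] nothing but 6 survives at r1c6, so r1c6=6.
Step 32. [r4c4∈{9}] r4c4 is down to just 9 ⇒ r4c4=9.
Step 33. [r7c8∈{3}] nothing but 3 survives at r7c8 ⇒ r7c8=3.
Step 34. [r6c1∈{7}] r6c1 has the single candidate 7. So r6c1=7.
Step 35. [r2c3∈{2}] nothing but 2 survives at r2c3, so r2c3=2.
Step 36. [r7c9∈{4}] r7c9's peers cover all but 4 ⇒ r7c9=4.
Step 37. [r9c1∈{1}] r9c1 has the single candidate 1 ⇒ r9c1=1.
Step 38. [r3c4∈{7}] nothing but 7 survives at r3c4 ⇒ r3c4=7.
Step 39. [r8c6∈{7}] r8c6 has the single candidate 7. So r8c6=7.
Step 40. [r2c7∈{9}] r2c7 is down to just 9 ⇒ r2c7=9.
Step 41. [r4c9∈{2}] only 2 remains possible at r4c9 ⇒ r4c9=2.
Step 42. [r9c3∈{3}] nothing but 3 survives at r9c3. So r9c3=3.
Step 43. [r2c5∈{3}] r2c5's peers cover all but 3 ⇒ r2c5=3.

Answer: 9 5 7 1 2 6 8 4 3 / 4 1 2 8 3 5 9 6 7 / 6 3 8 7 4 9 2 1 5 / 3 6 4 9 1 8 5 7 2 / 5 8 1 4 7 2 3 9 6 / 7 2 9 6 5 3 4 8 1 / 8 9 5 2 6 1 7 3 4 / 2 4 6 3 9 7 1 5 8 / 1 7 3 5 8 4 6 2 9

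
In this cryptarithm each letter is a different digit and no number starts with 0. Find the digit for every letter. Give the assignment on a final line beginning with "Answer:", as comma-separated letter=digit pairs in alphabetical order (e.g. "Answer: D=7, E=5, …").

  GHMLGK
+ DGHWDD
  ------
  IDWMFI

Step 1. [col 1: K + D ≡ I (mod 10)] column 1 (K + D ≡ I (mod 10), carry-in 0) doesn't pin D yet; pick D=2 and continue ⇒ D=2.
Step 2. [col 1: K + D ≡ I (mod 10)] I=7 is one option consistent with column 1 (K + D ≡ I (mod 10), carry-in 0) — take it ⇒ I=7.
Step 3. [col 1: K + D ≡ I (mod 10)] column 1 reads K+D+carry(0)=I with D=2, I=7; with digits 2,7 already taken and all letters distinct, the only value for K is 5, so K=5.
Step 4. [col 2: G + D ≡ F (mod 10)] column 2 (G + D ≡ F (mod 10), carry-in 0) doesn't pin G yet; pick G=4 and continue. So G=4.
Step 5. [col 2: G + D ≡ F (mod 10)] column 2: given G=4, D=2, carry-in 0, and digits 2,4,5,7 already taken and all letters distinct, G+D≡F (mod 10) forces F=6. So F=6.
Step 6. [col 3: L + W ≡ M (mod 10)] several values work for W in column 3 (L + W ≡ M (mod 10), carry-in 0); try W=9 ⇒ W=9.
Step 7. [col 3: L + W ≡ M (mod 10)] column 3 reads L+W+carry(0)=M with W=9; with digits 2,4,5,6,7,9 already taken and all letters distinct, the only value for M is 0 ⇒ M=0.
Step 8. [col 3: L + W ≡ M (mod 10)] in column 3 we have L+W≡M with carry-in 0; given W=9, M=0 and digits 0,2,4,5,6,7,9 already taken and all letters distinct, that pins L to 1. So L=1.
Step 9. [col 4: M + H ≡ W (mod 10)] in column 4 we have M+H≡W with carry-in 1; given M=0, W=9 and digits 0,1,2,4,5,6,7,9 already taken and all letters distinct, that pins H to 8 ⇒ H=8.

Answer: D=2, F=6, G=4, H=8, I=7, K=5, L=1, M=0, W=9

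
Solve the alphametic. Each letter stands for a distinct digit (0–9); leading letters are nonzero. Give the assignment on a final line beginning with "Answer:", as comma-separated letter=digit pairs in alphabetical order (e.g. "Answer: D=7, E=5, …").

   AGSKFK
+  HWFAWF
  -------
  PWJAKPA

Step 1. [col 1: K + F ≡ A (mod 10)] K=4 is one option consistent with column 1 (K + F ≡ A (mod 10), carry-in 0) — take it. So K=4.
Step 2. [P] the sum has 7 digits but both addends have 6; that extra leading digit P is the final carry, namely 1 ⇒ P=1.
Step 3. [col 1: K + F ≡ A (mod 10)] column 1 (K + F ≡ A (mod 10), carry-in 0) doesn't pin A yet; pick A=9 and continue ⇒ A=9.
Step 4. [col 1: K + F ≡ A (mod 10)] column 1 reads K+F+carry(0)=A with K=4, A=9; with digits 1,4,9 already taken and all letters distinct, the only value for F is 5. So F=5.
Step 5. [col 2: F + W ≡ P (mod 10)] column 2 reads F+W+carry(0)=P with F=5, P=1; with digits 1,4,5,9 already taken and all letters distinct, the only value for W is 6, so W=6.
Step 6. [col 4: S + F ≡ A (mod 10)] column 4: given F=5, A=9, carry-in 1, and digits 1,4,5,6,9 already taken and all letters distinct, S+F≡A (mod 10) forces S=3. So S=3.
Step 7. [col 5: G + W ≡ J (mod 10)] from column 5 (W=6, carry-in 0, digits 1,3,4,5,6,9 already taken and all letters distinct): G must equal 2. So G=2.
Step 8. [col 5: G + W ≡ J (mod 10)] from column 5 (G=2, W=6, carry-in 0, digits 1,2,3,4,5,6,9 already taken and all letters distinct): J must equal 8, so J=8.
Step 9. [col 6: A + H ≡ W (mod 10)] from column 6 (A=9, W=6, carry-in 0, digits 1,2,3,4,5,6,8,9 already taken and all letters distinct): H must equal 7, so H=7.

Answer: A=9, F=5, G=2, H=7, J=8, K=4, P=1, S=3, W=6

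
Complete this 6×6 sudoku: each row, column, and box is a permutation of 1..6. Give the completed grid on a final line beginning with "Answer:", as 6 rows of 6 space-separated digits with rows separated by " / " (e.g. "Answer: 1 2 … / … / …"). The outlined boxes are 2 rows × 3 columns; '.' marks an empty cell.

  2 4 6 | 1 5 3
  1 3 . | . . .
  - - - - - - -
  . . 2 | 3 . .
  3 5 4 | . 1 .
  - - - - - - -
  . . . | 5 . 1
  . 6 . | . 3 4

Step 1. [r6c4∈{2}] only 2 remains possible at r6c4. So r6c4=2.
Step 2. [r4c4∈{6}] r4c4 is down to just 6 ⇒ r4c4=6.
Step 3. [r2c5∈{2,4,6}] r2c5 is the only open cell in col 5 admitting 2 ⇒ r2c5=2.
Step 4. [r2c3∈{5}] r2c3's peers cover all but 5 ⇒ r2c3=5.
Step 5. [r2c4∈{4}] r2c4 has the single candidate 4, so r2c4=4.
Step 6. [r6c3∈{1}] nothing but 1 survives at r6c3 ⇒ r6c3=1.
Step 7. [r5c2∈{2}] r5c2 is down to just 2. So r5c2=2.
Step 8. [r5c1∈{4}] r5c1's peers cover all but 4. So r5c1=4.
Step 9. [r6c1∈{5}] r6c1's peers cover all but 5 ⇒ r6c1=5.
Step 10. [r3c1∈{6}] r3c1 is down to just 6 ⇒ r3c1=6.
Step 11. [r5c5∈{6}] r5c5 has the single candidate 6. So r5c5=6.
Step 12. [r3c5∈{4}] only 4 remains possible at r3c5. So r3c5=4.
Step 13. [r4c6∈{2}] nothing but 2 survives at r4c6, so r4c6=2.
Step 14. [r5c3∈{3}] r5c3's peers cover all but 3. So r5c3=3.
Step 15. [r2c6∈{6}] nothing but 6 survives at r2c6 ⇒ r2c6=6.
Step 16. [r3c2∈{1}] r3c2 has the single candidate 1 ⇒ r3c2=1.
Step 17. [r3c6∈{5}] r3c6 has the single candidate 5. So r3c6=5.

Answer: 2 4 6 1 5 3 / 1 3 5 4 2 6 / 6 1 2 3 4 5 / 3 5 4 6 1 2 / 4 2 3 5 6 1 / 5 6 1 2 3 4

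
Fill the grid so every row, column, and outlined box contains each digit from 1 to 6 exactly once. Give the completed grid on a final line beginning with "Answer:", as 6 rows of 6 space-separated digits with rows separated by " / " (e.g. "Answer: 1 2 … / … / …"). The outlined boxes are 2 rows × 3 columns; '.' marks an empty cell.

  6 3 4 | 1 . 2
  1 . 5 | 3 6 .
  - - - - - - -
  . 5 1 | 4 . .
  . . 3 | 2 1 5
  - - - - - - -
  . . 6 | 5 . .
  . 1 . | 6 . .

Step 1. [r6c3∈{2}] only 2 remains possible at r6c3. So r6c3=2.
Step 2. [r5c2∈{4}] only 4 remains possible at r5c2, so r5c2=4.
Step 3. [r3c5∈{3}] only 3 remains possible at r3c5, so r3c5=3.
Step 4. [r5c1∈{3}] nothing but 3 survives at r5c1, so r5c1=3.
Step 5. [r6c5∈{4}] r6c5's peers cover all but 4 ⇒ r6c5=4.
Step 6. [r5c5∈{2}] r5c5 is down to just 2, so r5c5=2.
Step 7. [r2c2∈{2}] r2c2 has the single candidate 2, so r2c2=2.
Step 8. [r2c6∈{4}] nothing but 4 survives at r2c6. So r2c6=4.
Step 9. [r6c6∈{3}] r6c6 has the single candidate 3. So r6c6=3.
Step 10. [r5c6∈{1}] r5c6 has the single candidate 1. So r5c6=1.
Step 11. [r1c5∈{5}] r1c5's peers cover all but 5. So r1c5=5.
Step 12. [r4c1∈{4}] r4c1 has the single candidate 4, so r4c1=4.
Step 13. [r6c1∈{5}] r6c1 has the single candidate 5, so r6c1=5.
Step 14. [r3c1∈{2}] nothing but 2 survives at r3c1, so r3c1=2.
Step 15. [r4c2∈{6}] r4c2 has the single candidate 6, so r4c2=6.
Step 16. [r3c6∈{6}] only 6 remains possible at r3c6 ⇒ r3c6=6.

Answer: 6 3 4 1 5 2 / 1 2 5 3 6 4 / 2 5 1 4 3 6 / 4 6 3 2 1 5 / 3 4 6 5 2 1 / 5 1 2 6 4 3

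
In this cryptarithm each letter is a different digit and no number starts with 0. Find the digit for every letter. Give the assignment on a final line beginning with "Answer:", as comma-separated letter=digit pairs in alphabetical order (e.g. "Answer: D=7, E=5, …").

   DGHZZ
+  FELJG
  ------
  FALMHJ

Step 1. [F] the sum has 6 digits but both addends have 5; that extra leading digit F is the final carry, namely 1, so F=1.
Step 2. [col 1: Z + G ≡ J (mod 10)] column 1 (Z + G ≡ J (mod 10), carry-in 0) doesn't pin G yet; pick G=5 and continue, so G=5.
Step 3. [col 1: Z + G ≡ J (mod 10)] no forcing yet in column 1 (carry-in 0); Z=4 is free and consistent — try it, so Z=4.
Step 4. [col 1: Z + G ≡ J (mod 10)] column 1 reads Z+G+carry(0)=J with Z=4, G=5; with digits 1,4,5 already taken and all letters distinct, the only value for J is 9, so J=9.
Step 5. [col 2: Z + J ≡ H (mod 10)] column 2: given Z=4, J=9, carry-in 0, and digits 1,4,5,9 already taken and all letters distinct, Z+J≡H (mod 10) forces H=3, so H=3.
Step 6. [col 3: H + L ≡ M (mod 10)] M=6 is one option consistent with column 3 (H + L ≡ M (mod 10), carry-in 1) — take it. So M=6.
Step 7. [col 3: H + L ≡ M (mod 10)] column 3: given H=3, M=6, carry-in 1, and digits 1,3,4,5,6,9 already taken and all letters distinct, H+L≡M (mod 10) forces L=2. So L=2.
Step 8. [col 4: G + E ≡ L (mod 10)] in column 4 we have G+E≡L with carry-in 0; given G=5, L=2 and digits 1,2,3,4,5,6,9 already taken and all letters distinct, that pins E to 7 ⇒ E=7.
Step 9. [col 5: D + F ≡ A (mod 10)] in column 5 we have D+F≡A with carry-in 1; given F=1 and digits 1,2,3,4,5,6,7,9 already taken and all letters distinct, that pins D to 8. So D=8.
Step 10. [col 5: D + F ≡ A (mod 10)] column 5 reads D+F+carry(1)=A with D=8, F=1; with digits 1,2,3,4,5,6,7,8,9 already taken and all letters distinct, the only value for A is 0. So A=0.

Answer: A=0, D=8, E=7, F=1, G=5, H=3, J=9, L=2, M=6, Z=4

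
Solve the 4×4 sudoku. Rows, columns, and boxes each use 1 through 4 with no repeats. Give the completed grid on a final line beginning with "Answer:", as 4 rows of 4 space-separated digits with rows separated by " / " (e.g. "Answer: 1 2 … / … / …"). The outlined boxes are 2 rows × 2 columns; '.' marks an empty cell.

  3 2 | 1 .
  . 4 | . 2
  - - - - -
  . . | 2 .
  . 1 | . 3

Step 1. [r3c1∈{4}] r3c1 is down to just 4, so r3c1=4.
Step 2. [r2c3∈{3}] nothing but 3 survives at r2c3, so r2c3=3.
Step 3. [r2c1∈{1}] only 1 remains possible at r2c1, so r2c1=1.
Step 4. [r4c1∈{2}] r4c1 is down to just 2. So r4c1=2.
Step 5. [r4c3∈{4}] r4c3 has the single candidate 4 ⇒ r4c3=4.
Step 6. [r3c2∈{3}] only 3 remains possible at r3c2, so r3c2=3.
Step 7. [r3c4∈{1}] r3c4 has the single candidate 1. So r3c4=1.
Step 8. [r1c4∈{4}] r1c4 is down to just 4. So r1c4=4.

Answer: 3 2 1 4 / 1 4 3 2 / 4 3 2 1 / 2 1 4 3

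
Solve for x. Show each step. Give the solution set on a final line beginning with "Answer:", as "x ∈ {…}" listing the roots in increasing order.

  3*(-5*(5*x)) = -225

Step 1. [3*(-5*(5*x)) = -225] leading coefficient 3: divide by 3, so div: -5*(5*x) = -75.
Step 2. [-5*(5*x) = -75] divide by the outer -5, so div: 5*x = 15.
Step 3. [5*x = 15] 5 out front; divide by 5 ⇒ div: x = 3.

Answer: x ∈ {3}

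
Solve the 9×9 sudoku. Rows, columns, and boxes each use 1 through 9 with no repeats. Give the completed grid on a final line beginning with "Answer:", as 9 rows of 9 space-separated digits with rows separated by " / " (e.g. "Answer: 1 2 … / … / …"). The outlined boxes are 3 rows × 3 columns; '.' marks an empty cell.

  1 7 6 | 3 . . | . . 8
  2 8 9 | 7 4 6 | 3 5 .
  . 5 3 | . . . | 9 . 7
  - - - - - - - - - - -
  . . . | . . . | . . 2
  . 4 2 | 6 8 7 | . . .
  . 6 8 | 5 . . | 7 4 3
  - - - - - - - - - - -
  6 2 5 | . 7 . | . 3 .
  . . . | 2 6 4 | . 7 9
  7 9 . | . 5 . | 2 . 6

Step 1. [r4c5∈{1,3,9}] col 5 places 3 nowhere but r4c5 ⇒ r4c5=3.
Step 2. [r4c2∈{1}] nothing but 1 survives at r4c2 ⇒ r4c2=1.
Step 3. [r4c6∈{9}] nothing but 9 survives at r4c6, so r4c6=9.
Step 4. [r5c9∈{1,5}] in col 9, 5 fits only at r5c9. So r5c9=5.
Step 5. [r5c7∈{1}] r5c7 is down to just 1 ⇒ r5c7=1.
Step 6. [r1c8∈{2}] only 2 remains possible at r1c8. So r1c8=2.
Step 7. [r4c7∈{6,8}] col 7 places 6 nowhere but r4c7 ⇒ r4c7=6.
Step 8. [r2c9∈{1}] only 1 remains possible at r2c9. So r2c9=1.
Step 9. [r9c8∈{1,8}] across col 8, 1 lands solely at r9c8. So r9c8=1.
Step 10. [r9c4∈{8}] r9c4 is down to just 8 ⇒ r9c4=8.
Step 11. [r3c4∈{1}] r3c4 has the single candidate 1, so r3c4=1.
Step 12. [r5c1∈{3,9}] r5c1 is the only open cell in row 5 admitting 3 ⇒ r5c1=3.
Step 13. [r3c5∈{2}] nothing but 2 survives at r3c5. So r3c5=2.
Step 14. [r7c7∈{4,8}] r7c7 is the only open cell in row 7 admitting 8 ⇒ r7c7=8.
Step 15. [r6c6∈{1,2}] r6c6 is the only open cell in row 6 admitting 2. So r6c6=2.
Step 16. [r4c3∈{7}] nothing but 7 survives at r4c3 ⇒ r4c3=7.
Step 17. [r4c4∈{4}] r4c4 has the single candidate 4, so r4c4=4.
Step 18. [r4c8∈{8}] r4c8's peers cover all but 8 ⇒ r4c8=8.
Step 19. [r8c2∈{3}] nothing but 3 survives at r8c2 ⇒ r8c2=3.
Step 20. [r9c6∈{3}] r9c6 has the single candidate 3. So r9c6=3.
Step 21. [r6c5∈{1}] nothing but 1 survives at r6c5. So r6c5=1.
Step 22. [r5c8∈{9}] r5c8 is down to just 9 ⇒ r5c8=9.
Step 23. [r7c9∈{4}] r7c9 is down to just 4. So r7c9=4.
Step 24. [r1c7∈{4}] r1c7's peers cover all but 4, so r1c7=4.
Step 25. [r1c5∈{9}] r1c5's peers cover all but 9. So r1c5=9.
Step 26. [r3c6∈{8}] nothing but 8 survives at r3c6, so r3c6=8.
Step 27. [r9c3∈{4}] only 4 remains possible at r9c3. So r9c3=4.
Step 28. [r7c4∈{9}] r7c4's peers cover all but 9. So r7c4=9.
Step 29. [r4c1∈{5}] nothing but 5 survives at r4c1, so r4c1=5.
Step 30. [r8c3∈{1}] r8c3's peers cover all but 1. So r8c3=1.
Step 31. [r1c6∈{5}] nothing but 5 survives at r1c6, so r1c6=5.
Step 32. [r6c1∈{9}] r6c1's peers cover all but 9, so r6c1=9.
Step 33. [r3c1∈{4}] only 4 remains possible at r3c1, so r3c1=4.
Step 34. [r7c6∈{1}] r7c6 is down to just 1. So r7c6=1.
Step 35. [r8c1∈{8}] only 8 remains possible at r8c1. So r8c1=8.
Step 36. [r8c7∈{5}] r8c7 is down to just 5, so r8c7=5.
Step 37. [r3c8∈{6}] r3c8 is down to just 6 ⇒ r3c8=6.

Answer: 1 7 6 3 9 5 4 2 8 / 2 8 9 7 4 6 3 5 1 / 4 5 3 1 2 8 9 6 7 / 5 1 7 4 3 9 6 8 2 / 3 4 2 6 8 7 1 9 5 / 9 6 8 5 1 2 7 4 3 / 6 2 5 9 7 1 8 3 4 / 8 3 1 2 6 4 5 7 9 / 7 9 4 8 5 3 2 1 6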